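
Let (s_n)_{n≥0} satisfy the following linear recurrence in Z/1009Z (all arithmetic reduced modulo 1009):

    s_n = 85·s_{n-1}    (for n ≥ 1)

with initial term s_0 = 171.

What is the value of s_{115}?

s_1 = 85·171 = 409
s_2 = 85·409 = 459
s_3 = 85·459 = 673
s_4 = 85·673 = 701
s_5 = 85·701 = 54
s_6 = 85·54 = 554
s_7 = 85·554 = 676
s_8 = 85·676 = 956
s_9 = 85·956 = 540
s_10 = 85·540 = 495
s_11 = 85·495 = 706
s_12 = 85·706 = 479
s_13 = 85·479 = 355
s_14 = 85·355 = 914
s_15 = 85·914 = 1006
s_16 = 85·1006 = 754
s_17 = 85·754 = 523
s_18 = 85·523 = 59
s_19 = 85·59 = 979
s_20 = 85·979 = 477
s_21 = 85·477 = 185
s_22 = 85·185 = 590
s_23 = 85·590 = 709
s_24 = 85·709 = 734
s_25 = 85·734 = 841
s_26 = 85·841 = 855
s_27 = 85·855 = 27
s_28 = 85·27 = 277
s_29 = 85·277 = 338
s_30 = 85·338 = 478
s_31 = 85·478 = 270
s_32 = 85·270 = 752
s_33 = 85·752 = 353
s_34 = 85·353 = 744
s_35 = 85·744 = 682
s_36 = 85·682 = 457
s_37 = 85·457 = 503
s_38 = 85·503 = 377
s_39 = 85·377 = 766
s_40 = 85·766 = 534
s_41 = 85·534 = 994
s_42 = 85·994 = 743
s_43 = 85·743 = 597
s_44 = 85·597 = 295
s_45 = 85·295 = 859
s_46 = 85·859 = 367
s_47 = 85·367 = 925
s_48 = 85·925 = 932
s_49 = 85·932 = 518
s_50 = 85·518 = 643
s_51 = 85·643 = 169
s_52 = 85·169 = 239
s_53 = 85·239 = 135
s_54 = 85·135 = 376
s_55 = 85·376 = 681
s_56 = 85·681 = 372
s_57 = 85·372 = 341
s_58 = 85·341 = 733
s_59 = 85·733 = 756
s_60 = 85·756 = 693
s_61 = 85·693 = 383
s_62 = 85·383 = 267
s_63 = 85·267 = 497
s_64 = 85·497 = 876
s_65 = 85·876 = 803
s_66 = 85·803 = 652
s_67 = 85·652 = 934
s_68 = 85·934 = 688
s_69 = 85·688 = 967
s_70 = 85·967 = 466
s_71 = 85·466 = 259
s_72 = 85·259 = 826
s_73 = 85·826 = 589
s_74 = 85·589 = 624
s_75 = 85·624 = 572
s_76 = 85·572 = 188
s_77 = 85·188 = 845
s_78 = 85·845 = 186
s_79 = 85·186 = 675
s_80 = 85·675 = 871
s_81 = 85·871 = 378
s_82 = 85·378 = 851
s_83 = 85·851 = 696
s_84 = 85·696 = 638
s_85 = 85·638 = 753
s_86 = 85·753 = 438
s_87 = 85·438 = 906
s_88 = 85·906 = 326
s_89 = 85·326 = 467
s_90 = 85·467 = 344
s_91 = 85·344 = 988
s_92 = 85·988 = 233
s_93 = 85·233 = 634
s_94 = 85·634 = 413
s_95 = 85·413 = 799
s_96 = 85·799 = 312
s_97 = 85·312 = 286
s_98 = 85·286 = 94
s_99 = 85·94 = 927
s_100 = 85·927 = 93
s_101 = 85·93 = 842
s_102 = 85·842 = 940
s_103 = 85·940 = 189
s_104 = 85·189 = 930
s_105 = 85·930 = 348
s_106 = 85·348 = 319
s_107 = 85·319 = 881
s_108 = 85·881 = 219
s_109 = 85·219 = 453
s_110 = 85·453 = 163
s_111 = 85·163 = 738
s_112 = 85·738 = 172
s_113 = 85·172 = 494
s_114 = 85·494 = 621
s_115 = 85·621 = 317

317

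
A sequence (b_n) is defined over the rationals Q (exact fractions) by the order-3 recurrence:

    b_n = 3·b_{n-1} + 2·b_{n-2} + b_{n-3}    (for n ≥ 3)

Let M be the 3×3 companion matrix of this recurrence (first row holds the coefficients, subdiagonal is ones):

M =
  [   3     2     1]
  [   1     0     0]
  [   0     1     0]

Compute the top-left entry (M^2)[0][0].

(M^2)[0][0] is the top entry after applying M 2 times to the unit state (1, 0, 0). Equivalently it is h_{4} for the auxiliary sequence (h_n) obeying the same recurrence with h_2 = 1 and h_i = 0 for 0 ≤ i < 2:
h_3 = 3·1 + 2·0 + 1·0 = 3
h_4 = 3·3 + 2·1 + 1·0 = 11

11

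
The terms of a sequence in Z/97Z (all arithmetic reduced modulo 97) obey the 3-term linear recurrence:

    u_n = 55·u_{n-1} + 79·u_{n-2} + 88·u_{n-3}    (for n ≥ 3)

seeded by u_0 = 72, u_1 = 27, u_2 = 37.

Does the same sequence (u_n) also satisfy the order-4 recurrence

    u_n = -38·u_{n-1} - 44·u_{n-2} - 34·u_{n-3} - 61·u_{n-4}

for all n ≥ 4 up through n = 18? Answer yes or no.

Terms u_0..u_18: 72, 27, 37, 28, 49, 15, 79, 45, 45, 81, 39, 88, 14, 96, 65, 72, 83, 65, 75
n=4: candidate gives 49, actual u_4 = 49 ✓
n=5: candidate gives 15, actual u_5 = 15 ✓
n=6: candidate gives 79, actual u_6 = 79 ✓
n=7: candidate gives 45, actual u_7 = 45 ✓
n=8: candidate gives 45, actual u_8 = 45 ✓
n=9: candidate gives 81, actual u_9 = 81 ✓
n=10: candidate gives 39, actual u_10 = 39 ✓
n=11: candidate gives 88, actual u_11 = 88 ✓
n=12: candidate gives 14, actual u_12 = 14 ✓
n=13: candidate gives 96, actual u_13 = 96 ✓
n=14: candidate gives 65, actual u_14 = 65 ✓
n=15: candidate gives 72, actual u_15 = 72 ✓
n=16: candidate gives 83, actual u_16 = 83 ✓
n=17: candidate gives 65, actual u_17 = 65 ✓
n=18: candidate gives 75, actual u_18 = 75 ✓

yes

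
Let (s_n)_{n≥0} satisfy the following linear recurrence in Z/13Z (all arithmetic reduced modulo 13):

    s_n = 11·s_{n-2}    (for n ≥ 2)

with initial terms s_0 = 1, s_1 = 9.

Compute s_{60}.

12

s_2 = 0·9 + 11·1 = 11
s_3 = 0·11 + 11·9 = 8
s_4 = 0·8 + 11·11 = 4
s_5 = 0·4 + 11·8 = 10
s_6 = 0·10 + 11·4 = 5
s_7 = 0·5 + 11·10 = 6
s_8 = 0·6 + 11·5 = 3
s_9 = 0·3 + 11·6 = 1
s_10 = 0·1 + 11·3 = 7
s_11 = 0·7 + 11·1 = 11
s_12 = 0·11 + 11·7 = 12
s_13 = 0·12 + 11·11 = 4
s_14 = 0·4 + 11·12 = 2
s_15 = 0·2 + 11·4 = 5
s_16 = 0·5 + 11·2 = 9
s_17 = 0·9 + 11·5 = 3
s_18 = 0·3 + 11·9 = 8
s_19 = 0·8 + 11·3 = 7
s_20 = 0·7 + 11·8 = 10
s_21 = 0·10 + 11·7 = 12
s_22 = 0·12 + 11·10 = 6
s_23 = 0·6 + 11·12 = 2
s_24 = 0·2 + 11·6 = 1
s_25 = 0·1 + 11·2 = 9
(s_24, s_25) = (1, 9) = (s_0, s_1), so the sequence has period 24.
60 ≡ 12 (mod 24), hence s_60 = s_12 = 12.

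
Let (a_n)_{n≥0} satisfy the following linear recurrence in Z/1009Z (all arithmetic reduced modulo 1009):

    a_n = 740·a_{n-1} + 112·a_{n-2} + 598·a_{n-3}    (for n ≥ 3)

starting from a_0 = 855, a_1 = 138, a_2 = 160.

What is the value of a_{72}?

a_3 = 740·160 + 112·138 + 598·855 = 395
a_4 = 740·395 + 112·160 + 598·138 = 243
a_5 = 740·243 + 112·395 + 598·160 = 896
a_6 = 740·896 + 112·243 + 598·395 = 204
a_7 = 740·204 + 112·896 + 598·243 = 89
a_8 = 740·89 + 112·204 + 598·896 = 954
a_9 = 740·954 + 112·89 + 598·204 = 450
a_10 = 740·450 + 112·954 + 598·89 = 678
a_11 = 740·678 + 112·450 + 598·954 = 604
a_12 = 740·604 + 112·678 + 598·450 = 940
a_13 = 740·940 + 112·604 + 598·678 = 270
a_14 = 740·270 + 112·940 + 598·604 = 332
a_15 = 740·332 + 112·270 + 598·940 = 570
a_16 = 740·570 + 112·332 + 598·270 = 918
a_17 = 740·918 + 112·570 + 598·332 = 299
a_18 = 740·299 + 112·918 + 598·570 = 5
a_19 = 740·5 + 112·299 + 598·918 = 932
a_20 = 740·932 + 112·5 + 598·299 = 293
a_21 = 740·293 + 112·932 + 598·5 = 305
a_22 = 740·305 + 112·293 + 598·932 = 580
a_23 = 740·580 + 112·305 + 598·293 = 886
a_24 = 740·886 + 112·580 + 598·305 = 944
a_25 = 740·944 + 112·886 + 598·580 = 426
a_26 = 740·426 + 112·944 + 598·886 = 318
a_27 = 740·318 + 112·426 + 598·944 = 993
a_28 = 740·993 + 112·318 + 598·426 = 40
a_29 = 740·40 + 112·993 + 598·318 = 28
a_30 = 740·28 + 112·40 + 598·993 = 497
a_31 = 740·497 + 112·28 + 598·40 = 317
a_32 = 740·317 + 112·497 + 598·28 = 252
a_33 = 740·252 + 112·317 + 598·497 = 564
a_34 = 740·564 + 112·252 + 598·317 = 489
a_35 = 740·489 + 112·564 + 598·252 = 594
a_36 = 740·594 + 112·489 + 598·564 = 184
a_37 = 740·184 + 112·594 + 598·489 = 700
a_38 = 740·700 + 112·184 + 598·594 = 855
a_39 = 740·855 + 112·700 + 598·184 = 815
a_40 = 740·815 + 112·855 + 598·700 = 497
a_41 = 740·497 + 112·815 + 598·855 = 701
a_42 = 740·701 + 112·497 + 598·815 = 306
a_43 = 740·306 + 112·701 + 598·497 = 794
a_44 = 740·794 + 112·306 + 598·701 = 751
a_45 = 740·751 + 112·794 + 598·306 = 276
a_46 = 740·276 + 112·751 + 598·794 = 360
a_47 = 740·360 + 112·276 + 598·751 = 759
a_48 = 740·759 + 112·360 + 598·276 = 188
a_49 = 740·188 + 112·759 + 598·360 = 493
a_50 = 740·493 + 112·188 + 598·759 = 270
a_51 = 740·270 + 112·493 + 598·188 = 164
a_52 = 740·164 + 112·270 + 598·493 = 436
a_53 = 740·436 + 112·164 + 598·270 = 995
a_54 = 740·995 + 112·436 + 598·164 = 329
a_55 = 740·329 + 112·995 + 598·436 = 138
a_56 = 740·138 + 112·329 + 598·995 = 435
a_57 = 740·435 + 112·138 + 598·329 = 337
a_58 = 740·337 + 112·435 + 598·138 = 231
a_59 = 740·231 + 112·337 + 598·435 = 638
a_60 = 740·638 + 112·231 + 598·337 = 281
a_61 = 740·281 + 112·638 + 598·231 = 817
a_62 = 740·817 + 112·281 + 598·638 = 504
a_63 = 740·504 + 112·817 + 598·281 = 868
a_64 = 740·868 + 112·504 + 598·817 = 750
a_65 = 740·750 + 112·868 + 598·504 = 103
a_66 = 740·103 + 112·750 + 598·868 = 227
a_67 = 740·227 + 112·103 + 598·750 = 418
a_68 = 740·418 + 112·227 + 598·103 = 810
a_69 = 740·810 + 112·418 + 598·227 = 996
a_70 = 740·996 + 112·810 + 598·418 = 112
a_71 = 740·112 + 112·996 + 598·810 = 764
a_72 = 740·764 + 112·112 + 598·996 = 45

45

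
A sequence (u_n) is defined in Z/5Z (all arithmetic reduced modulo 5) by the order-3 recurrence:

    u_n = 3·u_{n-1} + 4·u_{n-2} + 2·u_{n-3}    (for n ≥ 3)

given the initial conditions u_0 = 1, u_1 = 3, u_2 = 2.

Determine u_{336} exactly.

u_3 = 3·2 + 4·3 + 2·1 = 0
u_4 = 3·0 + 4·2 + 2·3 = 4
u_5 = 3·4 + 4·0 + 2·2 = 1
u_6 = 3·1 + 4·4 + 2·0 = 4
u_7 = 3·4 + 4·1 + 2·4 = 4
u_8 = 3·4 + 4·4 + 2·1 = 0
u_9 = 3·0 + 4·4 + 2·4 = 4
u_10 = 3·4 + 4·0 + 2·4 = 0
u_11 = 3·0 + 4·4 + 2·0 = 1
u_12 = 3·1 + 4·0 + 2·4 = 1
u_13 = 3·1 + 4·1 + 2·0 = 2
u_14 = 3·2 + 4·1 + 2·1 = 2
u_15 = 3·2 + 4·2 + 2·1 = 1
u_16 = 3·1 + 4·2 + 2·2 = 0
u_17 = 3·0 + 4·1 + 2·2 = 3
u_18 = 3·3 + 4·0 + 2·1 = 1
u_19 = 3·1 + 4·3 + 2·0 = 0
u_20 = 3·0 + 4·1 + 2·3 = 0
u_21 = 3·0 + 4·0 + 2·1 = 2
u_22 = 3·2 + 4·0 + 2·0 = 1
u_23 = 3·1 + 4·2 + 2·0 = 1
u_24 = 3·1 + 4·1 + 2·2 = 1
u_25 = 3·1 + 4·1 + 2·1 = 4
u_26 = 3·4 + 4·1 + 2·1 = 3
u_27 = 3·3 + 4·4 + 2·1 = 2
u_28 = 3·2 + 4·3 + 2·4 = 1
u_29 = 3·1 + 4·2 + 2·3 = 2
u_30 = 3·2 + 4·1 + 2·2 = 4
u_31 = 3·4 + 4·2 + 2·1 = 2
u_32 = 3·2 + 4·4 + 2·2 = 1
u_33 = 3·1 + 4·2 + 2·4 = 4
u_34 = 3·4 + 4·1 + 2·2 = 0
u_35 = 3·0 + 4·4 + 2·1 = 3
u_36 = 3·3 + 4·0 + 2·4 = 2
u_37 = 3·2 + 4·3 + 2·0 = 3
u_38 = 3·3 + 4·2 + 2·3 = 3
u_39 = 3·3 + 4·3 + 2·2 = 0
u_40 = 3·0 + 4·3 + 2·3 = 3
u_41 = 3·3 + 4·0 + 2·3 = 0
u_42 = 3·0 + 4·3 + 2·0 = 2
u_43 = 3·2 + 4·0 + 2·3 = 2
u_44 = 3·2 + 4·2 + 2·0 = 4
u_45 = 3·4 + 4·2 + 2·2 = 4
u_46 = 3·4 + 4·4 + 2·2 = 2
u_47 = 3·2 + 4·4 + 2·4 = 0
u_48 = 3·0 + 4·2 + 2·4 = 1
u_49 = 3·1 + 4·0 + 2·2 = 2
u_50 = 3·2 + 4·1 + 2·0 = 0
u_51 = 3·0 + 4·2 + 2·1 = 0
u_52 = 3·0 + 4·0 + 2·2 = 4
u_53 = 3·4 + 4·0 + 2·0 = 2
u_54 = 3·2 + 4·4 + 2·0 = 2
u_55 = 3·2 + 4·2 + 2·4 = 2
u_56 = 3·2 + 4·2 + 2·2 = 3
u_57 = 3·3 + 4·2 + 2·2 = 1
u_58 = 3·1 + 4·3 + 2·2 = 4
u_59 = 3·4 + 4·1 + 2·3 = 2
u_60 = 3·2 + 4·4 + 2·1 = 4
u_61 = 3·4 + 4·2 + 2·4 = 3
u_62 = 3·3 + 4·4 + 2·2 = 4
u_63 = 3·4 + 4·3 + 2·4 = 2
u_64 = 3·2 + 4·4 + 2·3 = 3
u_65 = 3·3 + 4·2 + 2·4 = 0
u_66 = 3·0 + 4·3 + 2·2 = 1
u_67 = 3·1 + 4·0 + 2·3 = 4
u_68 = 3·4 + 4·1 + 2·0 = 1
u_69 = 3·1 + 4·4 + 2·1 = 1
u_70 = 3·1 + 4·1 + 2·4 = 0
u_71 = 3·0 + 4·1 + 2·1 = 1
u_72 = 3·1 + 4·0 + 2·1 = 0
u_73 = 3·0 + 4·1 + 2·0 = 4
u_74 = 3·4 + 4·0 + 2·1 = 4
u_75 = 3·4 + 4·4 + 2·0 = 3
u_76 = 3·3 + 4·4 + 2·4 = 3
u_77 = 3·3 + 4·3 + 2·4 = 4
u_78 = 3·4 + 4·3 + 2·3 = 0
u_79 = 3·0 + 4·4 + 2·3 = 2
u_80 = 3·2 + 4·0 + 2·4 = 4
u_81 = 3·4 + 4·2 + 2·0 = 0
u_82 = 3·0 + 4·4 + 2·2 = 0
u_83 = 3·0 + 4·0 + 2·4 = 3
u_84 = 3·3 + 4·0 + 2·0 = 4
u_85 = 3·4 + 4·3 + 2·0 = 4
u_86 = 3·4 + 4·4 + 2·3 = 4
u_87 = 3·4 + 4·4 + 2·4 = 1
u_88 = 3·1 + 4·4 + 2·4 = 2
u_89 = 3·2 + 4·1 + 2·4 = 3
u_90 = 3·3 + 4·2 + 2·1 = 4
u_91 = 3·4 + 4·3 + 2·2 = 3
u_92 = 3·3 + 4·4 + 2·3 = 1
u_93 = 3·1 + 4·3 + 2·4 = 3
u_94 = 3·3 + 4·1 + 2·3 = 4
u_95 = 3·4 + 4·3 + 2·1 = 1
u_96 = 3·1 + 4·4 + 2·3 = 0
u_97 = 3·0 + 4·1 + 2·4 = 2
u_98 = 3·2 + 4·0 + 2·1 = 3
u_99 = 3·3 + 4·2 + 2·0 = 2
u_100 = 3·2 + 4·3 + 2·2 = 2
u_101 = 3·2 + 4·2 + 2·3 = 0
u_102 = 3·0 + 4·2 + 2·2 = 2
u_103 = 3·2 + 4·0 + 2·2 = 0
u_104 = 3·0 + 4·2 + 2·0 = 3
u_105 = 3·3 + 4·0 + 2·2 = 3
u_106 = 3·3 + 4·3 + 2·0 = 1
u_107 = 3·1 + 4·3 + 2·3 = 1
u_108 = 3·1 + 4·1 + 2·3 = 3
u_109 = 3·3 + 4·1 + 2·1 = 0
u_110 = 3·0 + 4·3 + 2·1 = 4
u_111 = 3·4 + 4·0 + 2·3 = 3
u_112 = 3·3 + 4·4 + 2·0 = 0
u_113 = 3·0 + 4·3 + 2·4 = 0
u_114 = 3·0 + 4·0 + 2·3 = 1
u_115 = 3·1 + 4·0 + 2·0 = 3
u_116 = 3·3 + 4·1 + 2·0 = 3
u_117 = 3·3 + 4·3 + 2·1 = 3
u_118 = 3·3 + 4·3 + 2·3 = 2
u_119 = 3·2 + 4·3 + 2·3 = 4
u_120 = 3·4 + 4·2 + 2·3 = 1
u_121 = 3·1 + 4·4 + 2·2 = 3
u_122 = 3·3 + 4·1 + 2·4 = 1
u_123 = 3·1 + 4·3 + 2·1 = 2
u_124 = 3·2 + 4·1 + 2·3 = 1
u_125 = 3·1 + 4·2 + 2·1 = 3
u_126 = 3·3 + 4·1 + 2·2 = 2
(u_124, u_125, u_126) = (1, 3, 2) = (u_0, u_1, u_2), so the sequence has period 124.
336 ≡ 88 (mod 124), hence u_336 = u_88 = 2.

2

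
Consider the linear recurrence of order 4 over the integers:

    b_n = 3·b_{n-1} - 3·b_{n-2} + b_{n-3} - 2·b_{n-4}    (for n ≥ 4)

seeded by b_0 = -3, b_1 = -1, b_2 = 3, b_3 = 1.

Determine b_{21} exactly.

-71009

b_4 = 3·1 + -3·3 + 1·-1 + -2·-3 = -1
b_5 = 3·-1 + -3·1 + 1·3 + -2·-1 = -1
b_6 = 3·-1 + -3·-1 + 1·1 + -2·3 = -5
b_7 = 3·-5 + -3·-1 + 1·-1 + -2·1 = -15
b_8 = 3·-15 + -3·-5 + 1·-1 + -2·-1 = -29
b_9 = 3·-29 + -3·-15 + 1·-5 + -2·-1 = -45
b_10 = 3·-45 + -3·-29 + 1·-15 + -2·-5 = -53
b_11 = 3·-53 + -3·-45 + 1·-29 + -2·-15 = -23
b_12 = 3·-23 + -3·-53 + 1·-45 + -2·-29 = 103
b_13 = 3·103 + -3·-23 + 1·-53 + -2·-45 = 415
b_14 = 3·415 + -3·103 + 1·-23 + -2·-53 = 1019
b_15 = 3·1019 + -3·415 + 1·103 + -2·-23 = 1961
b_16 = 3·1961 + -3·1019 + 1·415 + -2·103 = 3035
b_17 = 3·3035 + -3·1961 + 1·1019 + -2·415 = 3411
b_18 = 3·3411 + -3·3035 + 1·1961 + -2·1019 = 1051
b_19 = 3·1051 + -3·3411 + 1·3035 + -2·1961 = -7967
b_20 = 3·-7967 + -3·1051 + 1·3411 + -2·3035 = -29713
b_21 = 3·-29713 + -3·-7967 + 1·1051 + -2·3411 = -71009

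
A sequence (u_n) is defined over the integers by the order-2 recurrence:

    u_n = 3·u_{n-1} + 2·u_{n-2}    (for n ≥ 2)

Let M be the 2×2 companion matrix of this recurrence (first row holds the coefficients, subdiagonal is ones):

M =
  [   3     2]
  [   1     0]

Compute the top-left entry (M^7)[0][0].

(M^7)[0][0] is the top entry after applying M 7 times to the unit state (1, 0). Equivalently it is h_{8} for the auxiliary sequence (h_n) obeying the same recurrence with h_1 = 1 and h_i = 0 for 0 ≤ i < 1:
h_2 = 3·1 + 2·0 = 3
h_3 = 3·3 + 2·1 = 11
h_4 = 3·11 + 2·3 = 39
h_5 = 3·39 + 2·11 = 139
h_6 = 3·139 + 2·39 = 495
h_7 = 3·495 + 2·139 = 1763
h_8 = 3·1763 + 2·495 = 6279

6279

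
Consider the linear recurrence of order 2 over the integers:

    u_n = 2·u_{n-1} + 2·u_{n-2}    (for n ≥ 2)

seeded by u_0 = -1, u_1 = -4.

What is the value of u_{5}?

-208

u_2 = 2·-4 + 2·-1 = -10
u_3 = 2·-10 + 2·-4 = -28
u_4 = 2·-28 + 2·-10 = -76
u_5 = 2·-76 + 2·-28 = -208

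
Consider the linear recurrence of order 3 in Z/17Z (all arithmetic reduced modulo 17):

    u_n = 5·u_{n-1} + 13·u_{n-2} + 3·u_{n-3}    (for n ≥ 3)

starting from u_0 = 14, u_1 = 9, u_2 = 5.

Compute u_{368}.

u_3 = 5·5 + 13·9 + 3·14 = 14
u_4 = 5·14 + 13·5 + 3·9 = 9
u_5 = 5·9 + 13·14 + 3·5 = 4
u_6 = 5·4 + 13·9 + 3·14 = 9
u_7 = 5·9 + 13·4 + 3·9 = 5
u_8 = 5·5 + 13·9 + 3·4 = 1
u_9 = 5·1 + 13·5 + 3·9 = 12
u_10 = 5·12 + 13·1 + 3·5 = 3
u_11 = 5·3 + 13·12 + 3·1 = 4
u_12 = 5·4 + 13·3 + 3·12 = 10
u_13 = 5·10 + 13·4 + 3·3 = 9
u_14 = 5·9 + 13·10 + 3·4 = 0
u_15 = 5·0 + 13·9 + 3·10 = 11
u_16 = 5·11 + 13·0 + 3·9 = 14
u_17 = 5·14 + 13·11 + 3·0 = 9
u_18 = 5·9 + 13·14 + 3·11 = 5
(u_16, u_17, u_18) = (14, 9, 5) = (u_0, u_1, u_2), so the sequence has period 16.
368 ≡ 0 (mod 16), hence u_368 = u_0 = 14.

14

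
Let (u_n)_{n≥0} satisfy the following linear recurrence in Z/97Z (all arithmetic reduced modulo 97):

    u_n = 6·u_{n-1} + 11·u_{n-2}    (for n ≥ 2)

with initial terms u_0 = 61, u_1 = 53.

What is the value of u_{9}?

94

u_2 = 6·53 + 11·61 = 19
u_3 = 6·19 + 11·53 = 18
u_4 = 6·18 + 11·19 = 26
u_5 = 6·26 + 11·18 = 63
u_6 = 6·63 + 11·26 = 82
u_7 = 6·82 + 11·63 = 21
u_8 = 6·21 + 11·82 = 58
u_9 = 6·58 + 11·21 = 94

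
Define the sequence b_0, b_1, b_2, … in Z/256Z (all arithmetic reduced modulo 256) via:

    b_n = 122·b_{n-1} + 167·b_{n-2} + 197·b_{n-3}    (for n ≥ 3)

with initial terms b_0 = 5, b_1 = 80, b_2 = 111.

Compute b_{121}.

b_3 = 122·111 + 167·80 + 197·5 = 239
b_4 = 122·239 + 167·111 + 197·80 = 223
b_5 = 122·223 + 167·239 + 197·111 = 154
b_6 = 122·154 + 167·223 + 197·239 = 200
b_7 = 122·200 + 167·154 + 197·223 = 97
b_8 = 122·97 + 167·200 + 197·154 = 52
Continuing the recurrence:
  b_9 = 247;  b_10 = 71;  b_11 = 251;  b_12 = 2;  b_13 = 84;  b_14 = 125
  b_15 = 232;  b_16 = 191;  b_17 = 143;  b_18 = 71;  b_19 = 26;  b_20 = 192
  b_21 = 25;  b_22 = 44;  b_23 = 7;  b_24 = 71;  b_25 = 67;  b_26 = 162
  b_27 = 140;  b_28 = 245;  b_29 = 192;  b_30 = 15;  b_31 = 239;  b_32 = 111
  b_33 = 90;  b_34 = 56;  b_35 = 209;  b_36 = 100;  b_37 = 23;  b_38 = 7
  b_39 = 75;  b_40 = 2;  b_41 = 68;  b_42 = 109;  b_43 = 216;  b_44 = 95
  b_45 = 15;  b_46 = 87;  b_47 = 90;  b_48 = 48;  b_49 = 137;  b_50 = 220
  b_51 = 39;  b_52 = 135;  b_53 = 19;  b_54 = 34;  b_55 = 124;  b_56 = 229
  b_57 = 48;  b_58 = 175;  b_59 = 239;  b_60 = 255;  b_61 = 26;  b_62 = 168
  b_63 = 65;  b_64 = 148;  b_65 = 55;  b_66 = 199;  b_67 = 155;  b_68 = 2
  b_69 = 52;  b_70 = 93;  b_71 = 200;  b_72 = 255;  b_73 = 143;  b_74 = 103
  b_75 = 154;  b_76 = 160;  b_77 = 249;  b_78 = 140;  b_79 = 71;  b_80 = 199
  b_81 = 227;  b_82 = 162;  b_83 = 108;  b_84 = 213;  b_85 = 160;  b_86 = 79
  b_87 = 239;  b_88 = 143;  b_89 = 218;  b_90 = 24;  b_91 = 177;  b_92 = 196
  b_93 = 87;  b_94 = 135;  b_95 = 235;  b_96 = 2;  b_97 = 36;  b_98 = 77
  b_99 = 184;  b_100 = 159;  b_101 = 15;  b_102 = 119;  b_103 = 218;  b_104 = 16
  b_105 = 105;  b_106 = 60;  b_107 = 103;  b_108 = 7;  b_109 = 179;  b_110 = 34
  b_111 = 92;  b_112 = 197;  b_113 = 16;  b_114 = 239;  b_115 = 239;  b_116 = 31
  b_117 = 154;  b_118 = 136;  b_119 = 33
b_120 = 122·33 + 167·136 + 197·154 = 244
b_121 = 122·244 + 167·33 + 197·136 = 119

119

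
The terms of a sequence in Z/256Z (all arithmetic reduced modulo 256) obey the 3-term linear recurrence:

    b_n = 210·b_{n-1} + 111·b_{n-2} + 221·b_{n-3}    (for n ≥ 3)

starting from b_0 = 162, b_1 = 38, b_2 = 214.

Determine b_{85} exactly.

166

b_3 = 210·214 + 111·38 + 221·162 = 224
b_4 = 210·224 + 111·214 + 221·38 = 88
b_5 = 210·88 + 111·224 + 221·214 = 14
b_6 = 210·14 + 111·88 + 221·224 = 4
b_7 = 210·4 + 111·14 + 221·88 = 82
b_8 = 210·82 + 111·4 + 221·14 = 22
b_9 = 210·22 + 111·82 + 221·4 = 14
b_10 = 210·14 + 111·22 + 221·82 = 208
b_11 = 210·208 + 111·14 + 221·22 = 176
b_12 = 210·176 + 111·208 + 221·14 = 166
b_13 = 210·166 + 111·176 + 221·208 = 12
b_14 = 210·12 + 111·166 + 221·176 = 194
b_15 = 210·194 + 111·12 + 221·166 = 166
b_16 = 210·166 + 111·194 + 221·12 = 166
b_17 = 210·166 + 111·166 + 221·194 = 160
b_18 = 210·160 + 111·166 + 221·166 = 136
b_19 = 210·136 + 111·160 + 221·166 = 62
b_20 = 210·62 + 111·136 + 221·160 = 244
b_21 = 210·244 + 111·62 + 221·136 = 114
b_22 = 210·114 + 111·244 + 221·62 = 214
b_23 = 210·214 + 111·114 + 221·244 = 158
b_24 = 210·158 + 111·214 + 221·114 = 208
b_25 = 210·208 + 111·158 + 221·214 = 224
b_26 = 210·224 + 111·208 + 221·158 = 86
b_27 = 210·86 + 111·224 + 221·208 = 60
b_28 = 210·60 + 111·86 + 221·224 = 226
b_29 = 210·226 + 111·60 + 221·86 = 166
b_30 = 210·166 + 111·226 + 221·60 = 246
b_31 = 210·246 + 111·166 + 221·226 = 224
b_32 = 210·224 + 111·246 + 221·166 = 184
b_33 = 210·184 + 111·224 + 221·246 = 110
b_34 = 210·110 + 111·184 + 221·224 = 100
b_35 = 210·100 + 111·110 + 221·184 = 146
b_36 = 210·146 + 111·100 + 221·110 = 22
b_37 = 210·22 + 111·146 + 221·100 = 174
b_38 = 210·174 + 111·22 + 221·146 = 80
b_39 = 210·80 + 111·174 + 221·22 = 16
b_40 = 210·16 + 111·80 + 221·174 = 6
b_41 = 210·6 + 111·16 + 221·80 = 236
b_42 = 210·236 + 111·6 + 221·16 = 2
b_43 = 210·2 + 111·236 + 221·6 = 38
b_44 = 210·38 + 111·2 + 221·236 = 198
b_45 = 210·198 + 111·38 + 221·2 = 160
b_46 = 210·160 + 111·198 + 221·38 = 232
b_47 = 210·232 + 111·160 + 221·198 = 158
b_48 = 210·158 + 111·232 + 221·160 = 84
b_49 = 210·84 + 111·158 + 221·232 = 178
b_50 = 210·178 + 111·84 + 221·158 = 214
b_51 = 210·214 + 111·178 + 221·84 = 62
b_52 = 210·62 + 111·214 + 221·178 = 80
b_53 = 210·80 + 111·62 + 221·214 = 64
b_54 = 210·64 + 111·80 + 221·62 = 182
b_55 = 210·182 + 111·64 + 221·80 = 28
b_56 = 210·28 + 111·182 + 221·64 = 34
b_57 = 210·34 + 111·28 + 221·182 = 38
b_58 = 210·38 + 111·34 + 221·28 = 22
b_59 = 210·22 + 111·38 + 221·34 = 224
b_60 = 210·224 + 111·22 + 221·38 = 24
b_61 = 210·24 + 111·224 + 221·22 = 206
b_62 = 210·206 + 111·24 + 221·224 = 196
b_63 = 210·196 + 111·206 + 221·24 = 210
b_64 = 210·210 + 111·196 + 221·206 = 22
b_65 = 210·22 + 111·210 + 221·196 = 78
b_66 = 210·78 + 111·22 + 221·210 = 208
b_67 = 210·208 + 111·78 + 221·22 = 112
b_68 = 210·112 + 111·208 + 221·78 = 102
b_69 = 210·102 + 111·112 + 221·208 = 204
b_70 = 210·204 + 111·102 + 221·112 = 66
b_71 = 210·66 + 111·204 + 221·102 = 166
b_72 = 210·166 + 111·66 + 221·204 = 230
b_73 = 210·230 + 111·166 + 221·66 = 160
b_74 = 210·160 + 111·230 + 221·166 = 72
b_75 = 210·72 + 111·160 + 221·230 = 254
b_76 = 210·254 + 111·72 + 221·160 = 180
b_77 = 210·180 + 111·254 + 221·72 = 242
b_78 = 210·242 + 111·180 + 221·254 = 214
b_79 = 210·214 + 111·242 + 221·180 = 222
b_80 = 210·222 + 111·214 + 221·242 = 208
b_81 = 210·208 + 111·222 + 221·214 = 160
b_82 = 210·160 + 111·208 + 221·222 = 22
b_83 = 210·22 + 111·160 + 221·208 = 252
b_84 = 210·252 + 111·22 + 221·160 = 98
b_85 = 210·98 + 111·252 + 221·22 = 166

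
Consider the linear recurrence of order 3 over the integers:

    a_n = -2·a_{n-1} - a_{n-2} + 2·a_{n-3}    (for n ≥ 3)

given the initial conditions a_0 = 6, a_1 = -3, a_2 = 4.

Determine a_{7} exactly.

23

a_3 = -2·4 + -1·-3 + 2·6 = 7
a_4 = -2·7 + -1·4 + 2·-3 = -24
a_5 = -2·-24 + -1·7 + 2·4 = 49
a_6 = -2·49 + -1·-24 + 2·7 = -60
a_7 = -2·-60 + -1·49 + 2·-24 = 23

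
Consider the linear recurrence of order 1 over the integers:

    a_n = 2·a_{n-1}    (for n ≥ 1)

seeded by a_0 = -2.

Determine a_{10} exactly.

-2048

a_1 = 2·-2 = -4
a_2 = 2·-4 = -8
a_3 = 2·-8 = -16
a_4 = 2·-16 = -32
a_5 = 2·-32 = -64
a_6 = 2·-64 = -128
a_7 = 2·-128 = -256
a_8 = 2·-256 = -512
a_9 = 2·-512 = -1024
a_10 = 2·-1024 = -2048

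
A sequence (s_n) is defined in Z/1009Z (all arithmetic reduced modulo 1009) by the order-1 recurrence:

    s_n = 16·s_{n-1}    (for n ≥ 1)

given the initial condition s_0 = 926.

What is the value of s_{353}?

s_1 = 16·926 = 690
s_2 = 16·690 = 950
s_3 = 16·950 = 65
s_4 = 16·65 = 31
s_5 = 16·31 = 496
s_6 = 16·496 = 873
s_7 = 16·873 = 851
s_8 = 16·851 = 499
s_9 = 16·499 = 921
s_10 = 16·921 = 610
s_11 = 16·610 = 679
s_12 = 16·679 = 774
s_13 = 16·774 = 276
s_14 = 16·276 = 380
s_15 = 16·380 = 26
s_16 = 16·26 = 416
s_17 = 16·416 = 602
s_18 = 16·602 = 551
s_19 = 16·551 = 744
s_20 = 16·744 = 805
s_21 = 16·805 = 772
s_22 = 16·772 = 244
s_23 = 16·244 = 877
s_24 = 16·877 = 915
s_25 = 16·915 = 514
s_26 = 16·514 = 152
s_27 = 16·152 = 414
s_28 = 16·414 = 570
s_29 = 16·570 = 39
s_30 = 16·39 = 624
s_31 = 16·624 = 903
s_32 = 16·903 = 322
s_33 = 16·322 = 107
s_34 = 16·107 = 703
s_35 = 16·703 = 149
s_36 = 16·149 = 366
s_37 = 16·366 = 811
s_38 = 16·811 = 868
s_39 = 16·868 = 771
s_40 = 16·771 = 228
s_41 = 16·228 = 621
s_42 = 16·621 = 855
s_43 = 16·855 = 563
s_44 = 16·563 = 936
s_45 = 16·936 = 850
s_46 = 16·850 = 483
s_47 = 16·483 = 665
s_48 = 16·665 = 550
s_49 = 16·550 = 728
s_50 = 16·728 = 549
s_51 = 16·549 = 712
s_52 = 16·712 = 293
s_53 = 16·293 = 652
s_54 = 16·652 = 342
s_55 = 16·342 = 427
s_56 = 16·427 = 778
s_57 = 16·778 = 340
s_58 = 16·340 = 395
s_59 = 16·395 = 266
s_60 = 16·266 = 220
s_61 = 16·220 = 493
s_62 = 16·493 = 825
s_63 = 16·825 = 83
s_64 = 16·83 = 319
s_65 = 16·319 = 59
s_66 = 16·59 = 944
s_67 = 16·944 = 978
s_68 = 16·978 = 513
s_69 = 16·513 = 136
s_70 = 16·136 = 158
s_71 = 16·158 = 510
s_72 = 16·510 = 88
s_73 = 16·88 = 399
s_74 = 16·399 = 330
s_75 = 16·330 = 235
s_76 = 16·235 = 733
s_77 = 16·733 = 629
s_78 = 16·629 = 983
s_79 = 16·983 = 593
s_80 = 16·593 = 407
s_81 = 16·407 = 458
s_82 = 16·458 = 265
s_83 = 16·265 = 204
s_84 = 16·204 = 237
s_85 = 16·237 = 765
s_86 = 16·765 = 132
s_87 = 16·132 = 94
s_88 = 16·94 = 495
s_89 = 16·495 = 857
s_90 = 16·857 = 595
s_91 = 16·595 = 439
s_92 = 16·439 = 970
s_93 = 16·970 = 385
s_94 = 16·385 = 106
s_95 = 16·106 = 687
s_96 = 16·687 = 902
s_97 = 16·902 = 306
s_98 = 16·306 = 860
s_99 = 16·860 = 643
s_100 = 16·643 = 198
s_101 = 16·198 = 141
s_102 = 16·141 = 238
s_103 = 16·238 = 781
s_104 = 16·781 = 388
s_105 = 16·388 = 154
s_106 = 16·154 = 446
s_107 = 16·446 = 73
s_108 = 16·73 = 159
s_109 = 16·159 = 526
s_110 = 16·526 = 344
s_111 = 16·344 = 459
s_112 = 16·459 = 281
s_113 = 16·281 = 460
s_114 = 16·460 = 297
s_115 = 16·297 = 716
s_116 = 16·716 = 357
s_117 = 16·357 = 667
s_118 = 16·667 = 582
s_119 = 16·582 = 231
s_120 = 16·231 = 669
s_121 = 16·669 = 614
s_122 = 16·614 = 743
s_123 = 16·743 = 789
s_124 = 16·789 = 516
s_125 = 16·516 = 184
s_126 = 16·184 = 926
(s_126) = (926) = (s_0), so the sequence has period 126.
353 ≡ 101 (mod 126), hence s_353 = s_101 = 141.

141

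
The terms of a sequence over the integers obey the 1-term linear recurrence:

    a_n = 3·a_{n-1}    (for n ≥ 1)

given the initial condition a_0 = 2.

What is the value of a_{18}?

774840978

a_1 = 3·2 = 6
a_2 = 3·6 = 18
a_3 = 3·18 = 54
a_4 = 3·54 = 162
a_5 = 3·162 = 486
a_6 = 3·486 = 1458
a_7 = 3·1458 = 4374
a_8 = 3·4374 = 13122
a_9 = 3·13122 = 39366
a_10 = 3·39366 = 118098
a_11 = 3·118098 = 354294
a_12 = 3·354294 = 1062882
a_13 = 3·1062882 = 3188646
a_14 = 3·3188646 = 9565938
a_15 = 3·9565938 = 28697814
a_16 = 3·28697814 = 86093442
a_17 = 3·86093442 = 258280326
a_18 = 3·258280326 = 774840978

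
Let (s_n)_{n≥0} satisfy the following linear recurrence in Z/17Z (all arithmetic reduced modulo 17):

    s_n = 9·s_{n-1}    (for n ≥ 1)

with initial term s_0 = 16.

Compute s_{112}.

s_1 = 9·16 = 8
s_2 = 9·8 = 4
s_3 = 9·4 = 2
s_4 = 9·2 = 1
s_5 = 9·1 = 9
s_6 = 9·9 = 13
s_7 = 9·13 = 15
s_8 = 9·15 = 16
(s_8) = (16) = (s_0), so the sequence has period 8.
112 ≡ 0 (mod 8), hence s_112 = s_0 = 16.

16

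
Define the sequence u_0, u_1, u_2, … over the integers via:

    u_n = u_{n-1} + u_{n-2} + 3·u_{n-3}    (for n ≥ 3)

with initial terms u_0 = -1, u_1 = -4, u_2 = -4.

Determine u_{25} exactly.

u_3 = 1·-4 + 1·-4 + 3·-1 = -11
u_4 = 1·-11 + 1·-4 + 3·-4 = -27
u_5 = 1·-27 + 1·-11 + 3·-4 = -50
u_6 = 1·-50 + 1·-27 + 3·-11 = -110
u_7 = 1·-110 + 1·-50 + 3·-27 = -241
u_8 = 1·-241 + 1·-110 + 3·-50 = -501
u_9 = 1·-501 + 1·-241 + 3·-110 = -1072
u_10 = 1·-1072 + 1·-501 + 3·-241 = -2296
u_11 = 1·-2296 + 1·-1072 + 3·-501 = -4871
u_12 = 1·-4871 + 1·-2296 + 3·-1072 = -10383
u_13 = 1·-10383 + 1·-4871 + 3·-2296 = -22142
u_14 = 1·-22142 + 1·-10383 + 3·-4871 = -47138
u_15 = 1·-47138 + 1·-22142 + 3·-10383 = -100429
u_16 = 1·-100429 + 1·-47138 + 3·-22142 = -213993
u_17 = 1·-213993 + 1·-100429 + 3·-47138 = -455836
u_18 = 1·-455836 + 1·-213993 + 3·-100429 = -971116
u_19 = 1·-971116 + 1·-455836 + 3·-213993 = -2068931
u_20 = 1·-2068931 + 1·-971116 + 3·-455836 = -4407555
u_21 = 1·-4407555 + 1·-2068931 + 3·-971116 = -9389834
u_22 = 1·-9389834 + 1·-4407555 + 3·-2068931 = -20004182
u_23 = 1·-20004182 + 1·-9389834 + 3·-4407555 = -42616681
u_24 = 1·-42616681 + 1·-20004182 + 3·-9389834 = -90790365
u_25 = 1·-90790365 + 1·-42616681 + 3·-20004182 = -193419592

-193419592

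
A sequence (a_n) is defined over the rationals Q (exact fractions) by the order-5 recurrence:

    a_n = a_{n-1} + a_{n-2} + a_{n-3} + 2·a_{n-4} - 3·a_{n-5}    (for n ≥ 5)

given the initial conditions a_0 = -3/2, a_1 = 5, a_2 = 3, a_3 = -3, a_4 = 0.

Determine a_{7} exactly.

2

a_5 = 1·0 + 1·-3 + 1·3 + 2·5 + -3·-3/2 = 29/2
a_6 = 1·29/2 + 1·0 + 1·-3 + 2·3 + -3·5 = 5/2
a_7 = 1·5/2 + 1·29/2 + 1·0 + 2·-3 + -3·3 = 2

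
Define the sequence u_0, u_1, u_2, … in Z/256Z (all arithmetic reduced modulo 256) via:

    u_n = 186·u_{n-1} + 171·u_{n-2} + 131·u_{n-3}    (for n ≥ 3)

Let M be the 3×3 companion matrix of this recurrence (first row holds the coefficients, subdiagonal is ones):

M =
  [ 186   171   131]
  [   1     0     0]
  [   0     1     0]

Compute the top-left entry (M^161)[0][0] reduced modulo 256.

119

(M^161)[0][0] is the top entry after applying M 161 times to the unit state (1, 0, 0). Equivalently it is h_{163} for the auxiliary sequence (h_n) obeying the same recurrence with h_2 = 1 and h_i = 0 for 0 ≤ i < 2:
h_3 = 186·1 + 171·0 + 131·0 = 186
h_4 = 186·186 + 171·1 + 131·0 = 207
h_5 = 186·207 + 171·186 + 131·1 = 39
h_6 = 186·39 + 171·207 + 131·186 = 201
h_7 = 186·201 + 171·39 + 131·207 = 4
h_8 = 186·4 + 171·201 + 131·39 = 32
Continuing the recurrence:
  h_9 = 199;  h_10 = 2;  h_11 = 193;  h_12 = 101;  h_13 = 83;  h_14 = 136
  h_15 = 240;  h_16 = 177;  h_17 = 130;  h_18 = 127;  h_19 = 175;  h_20 = 129
  h_21 = 156;  h_22 = 16;  h_23 = 215;  h_24 = 186;  h_25 = 241;  h_26 = 93
  h_27 = 187;  h_28 = 80;  h_29 = 160;  h_30 = 97;  h_31 = 74;  h_32 = 111
  h_33 = 183;  h_34 = 249;  h_35 = 244;  h_36 = 64;  h_37 = 231;  h_38 = 114
  h_39 = 225;  h_40 = 213;  h_41 = 99;  h_42 = 88;  h_43 = 16;  h_44 = 17
  h_45 = 18;  h_46 = 159;  h_47 = 63;  h_48 = 49;  h_49 = 12;  h_50 = 176
  h_51 = 247;  h_52 = 42;  h_53 = 145;  h_54 = 205;  h_55 = 75;  h_56 = 160
  h_57 = 64;  h_58 = 193;  h_59 = 218;  h_60 = 15;  h_61 = 71;  h_62 = 41
  h_63 = 228;  h_64 = 96;  h_65 = 7;  h_66 = 226;  h_67 = 1;  h_68 = 69
  h_69 = 115;  h_70 = 40;  h_71 = 48;  h_72 = 113;  h_73 = 162;  h_74 = 191
  h_75 = 207;  h_76 = 225;  h_77 = 124;  h_78 = 80;  h_79 = 23;  h_80 = 154
  h_81 = 49;  h_82 = 61;  h_83 = 219;  h_84 = 240;  h_85 = 224;  h_86 = 33
  h_87 = 106;  h_88 = 175;  h_89 = 215;  h_90 = 89;  h_91 = 212;  h_92 = 128
  h_93 = 39;  h_94 = 82;  h_95 = 33;  h_96 = 181;  h_97 = 131;  h_98 = 248
  h_99 = 80;  h_100 = 209;  h_101 = 50;  h_102 = 223;  h_103 = 95;  h_104 = 145
  h_105 = 236;  h_106 = 240;  h_107 = 55;  h_108 = 10;  h_109 = 209;  h_110 = 173
  h_111 = 107;  h_112 = 64;  h_113 = 128;  h_114 = 129;  h_115 = 250;  h_116 = 79
  h_117 = 103;  h_118 = 137;  h_119 = 196;  h_120 = 160;  h_121 = 71;  h_122 = 194
  h_123 = 65;  h_124 = 37;  h_125 = 147;  h_126 = 200;  h_127 = 112;  h_128 = 49
  h_129 = 194;  h_130 = 255;  h_131 = 239;  h_132 = 65;  h_133 = 92;  h_134 = 144
  h_135 = 87;  h_136 = 122;  h_137 = 113;  h_138 = 29;  h_139 = 251;  h_140 = 144
  h_141 = 32;  h_142 = 225;  h_143 = 138;  h_144 = 239;  h_145 = 247;  h_146 = 185
  h_147 = 180;  h_148 = 192;  h_149 = 103;  h_150 = 50;  h_151 = 97;  h_152 = 149
  h_153 = 163;  h_154 = 152;  h_155 = 144;  h_156 = 145;  h_157 = 82;  h_158 = 31
  h_159 = 127;  h_160 = 241;  h_161 = 204
h_162 = 186·204 + 171·241 + 131·127 = 48
h_163 = 186·48 + 171·204 + 131·241 = 119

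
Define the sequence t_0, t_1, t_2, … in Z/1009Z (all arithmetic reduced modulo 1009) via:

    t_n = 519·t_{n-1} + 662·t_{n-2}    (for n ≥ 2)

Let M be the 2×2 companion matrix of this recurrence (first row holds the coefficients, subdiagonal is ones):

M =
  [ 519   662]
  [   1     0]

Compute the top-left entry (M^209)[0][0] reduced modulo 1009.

15

(M^209)[0][0] is the top entry after applying M 209 times to the unit state (1, 0). Equivalently it is h_{210} for the auxiliary sequence (h_n) obeying the same recurrence with h_1 = 1 and h_i = 0 for 0 ≤ i < 1:
h_2 = 519·1 + 662·0 = 519
h_3 = 519·519 + 662·1 = 620
h_4 = 519·620 + 662·519 = 427
h_5 = 519·427 + 662·620 = 419
h_6 = 519·419 + 662·427 = 680
h_7 = 519·680 + 662·419 = 682
Continuing the recurrence:
  h_8 = 954;  h_9 = 168;  h_10 = 332;  h_11 = 1004;  h_12 = 254;  h_13 = 373
  h_14 = 513;  h_15 = 601;  h_16 = 720;  h_17 = 666;  h_18 = 968;  h_19 = 878
  h_20 = 724;  h_21 = 460;  h_22 = 629;  h_23 = 346;  h_24 = 662;  h_25 = 527
  h_26 = 412;  h_27 = 689;  h_28 = 719;  h_29 = 890;  h_30 = 527;  h_31 = 1007
  h_32 = 740;  h_33 = 325;  h_34 = 687;  h_35 = 609;  h_36 = 998;  h_37 = 912
  h_38 = 897;  h_39 = 756;  h_40 = 385;  h_41 = 41;  h_42 = 692;  h_43 = 852
  h_44 = 264;  h_45 = 794;  h_46 = 625;  h_47 = 425;  h_48 = 673;  h_49 = 12
  h_50 = 731;  h_51 = 886;  h_52 = 341;  h_53 = 707;  h_54 = 392;  h_55 = 497
  h_56 = 839;  h_57 = 642;  h_58 = 696;  h_59 = 217;  h_60 = 263;  h_61 = 658
  h_62 = 9;  h_63 = 343;  h_64 = 337;  h_65 = 387;  h_66 = 167;  h_67 = 816
  h_68 = 297;  h_69 = 143;  h_70 = 419;  h_71 = 346;  h_72 = 884;  h_73 = 719
  h_74 = 828;  h_75 = 637;  h_76 = 909;  h_77 = 500;  h_78 = 581;  h_79 = 905
  h_80 = 703;  h_81 = 372;  h_82 = 586;  h_83 = 493;  h_84 = 57;  h_85 = 781
  h_86 = 122;  h_87 = 165;  h_88 = 923;  h_89 = 20;  h_90 = 871;  h_91 = 140
  h_92 = 475;  h_93 = 181;  h_94 = 753;  h_95 = 75;  h_96 = 623;  h_97 = 666
  h_98 = 321;  h_99 = 73;  h_100 = 157;  h_101 = 657;  h_102 = 957;  h_103 = 310
  h_104 = 341;  h_105 = 797;  h_106 = 688;  h_107 = 802;  h_108 = 927;  h_109 = 10
  h_110 = 347;  h_111 = 48;  h_112 = 358;  h_113 = 643;  h_114 = 628;  h_115 = 902
  h_116 = 999;  h_117 = 660;  h_118 = 932;  h_119 = 420;  h_120 = 521;  h_121 = 552
  h_122 = 765;  h_123 = 664;  h_124 = 459;  h_125 = 750;  h_126 = 934;  h_127 = 498
  h_128 = 958;  h_129 = 507;  h_130 = 328;  h_131 = 357;  h_132 = 837;  h_133 = 761
  h_134 = 593;  h_135 = 313;  h_136 = 63;  h_137 = 770;  h_138 = 403;  h_139 = 489
  h_140 = 942;  h_141 = 371;  h_142 = 881;  h_143 = 577;  h_144 = 819;  h_145 = 844
  h_146 = 475;  h_147 = 71;  h_148 = 167;  h_149 = 487;  h_150 = 67;  h_151 = 990
  h_152 = 187;  h_153 = 728;  h_154 = 153;  h_155 = 339;  h_156 = 761;  h_157 = 860
  h_158 = 653;  h_159 = 127;  h_160 = 762;  h_161 = 277;  h_162 = 429;  h_163 = 407
  h_164 = 821;  h_165 = 332;  h_166 = 429;  h_167 = 493;  h_168 = 50;  h_169 = 175
  h_170 = 827;  h_171 = 203;  h_172 = 8;  h_173 = 305;  h_174 = 133;  h_175 = 525
  h_176 = 308;  h_177 = 884;  h_178 = 788;  h_179 = 315;  h_180 = 30;  h_181 = 102
  h_182 = 150;  h_183 = 78;  h_184 = 540;  h_185 = 944;  h_186 = 865;  h_187 = 287
  h_188 = 148;  h_189 = 430;  h_190 = 284;  h_191 = 204;  h_192 = 265;  h_193 = 153
  h_194 = 569;  h_195 = 60;  h_196 = 182;  h_197 = 990;  h_198 = 642;  h_199 = 767
  h_200 = 742;  h_201 = 896;  h_202 = 705;  h_203 = 497;  h_204 = 191;  h_205 = 327
  h_206 = 518;  h_207 = 996;  h_208 = 172
h_209 = 519·172 + 662·996 = 951
h_210 = 519·951 + 662·172 = 15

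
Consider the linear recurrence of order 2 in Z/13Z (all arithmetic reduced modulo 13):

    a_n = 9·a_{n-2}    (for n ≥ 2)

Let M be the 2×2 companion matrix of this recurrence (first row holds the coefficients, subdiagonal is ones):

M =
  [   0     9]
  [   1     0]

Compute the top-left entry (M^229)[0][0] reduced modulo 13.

(M^229)[0][0] is the top entry after applying M 229 times to the unit state (1, 0). Equivalently it is h_{230} for the auxiliary sequence (h_n) obeying the same recurrence with h_1 = 1 and h_i = 0 for 0 ≤ i < 1:
h_2 = 0·1 + 9·0 = 0
h_3 = 0·0 + 9·1 = 9
h_4 = 0·9 + 9·0 = 0
h_5 = 0·0 + 9·9 = 3
h_6 = 0·3 + 9·0 = 0
h_7 = 0·0 + 9·3 = 1
(h_6, h_7) = (0, 1) = (h_0, h_1), so the sequence has period 6.
230 ≡ 2 (mod 6), hence h_230 = h_2 = 0.

0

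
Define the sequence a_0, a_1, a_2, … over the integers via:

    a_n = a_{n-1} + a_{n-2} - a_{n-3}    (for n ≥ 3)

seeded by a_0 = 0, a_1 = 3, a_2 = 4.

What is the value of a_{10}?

20

a_3 = 1·4 + 1·3 + -1·0 = 7
a_4 = 1·7 + 1·4 + -1·3 = 8
a_5 = 1·8 + 1·7 + -1·4 = 11
a_6 = 1·11 + 1·8 + -1·7 = 12
a_7 = 1·12 + 1·11 + -1·8 = 15
a_8 = 1·15 + 1·12 + -1·11 = 16
a_9 = 1·16 + 1·15 + -1·12 = 19
a_10 = 1·19 + 1·16 + -1·15 = 20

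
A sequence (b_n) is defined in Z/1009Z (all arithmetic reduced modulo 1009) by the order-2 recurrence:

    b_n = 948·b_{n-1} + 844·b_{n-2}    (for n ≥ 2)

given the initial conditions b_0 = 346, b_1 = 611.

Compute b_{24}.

318

b_2 = 948·611 + 844·346 = 485
b_3 = 948·485 + 844·611 = 770
b_4 = 948·770 + 844·485 = 139
b_5 = 948·139 + 844·770 = 686
b_6 = 948·686 + 844·139 = 804
b_7 = 948·804 + 844·686 = 215
b_8 = 948·215 + 844·804 = 530
b_9 = 948·530 + 844·215 = 807
b_10 = 948·807 + 844·530 = 547
b_11 = 948·547 + 844·807 = 972
b_12 = 948·972 + 844·547 = 794
b_13 = 948·794 + 844·972 = 49
b_14 = 948·49 + 844·794 = 198
b_15 = 948·198 + 844·49 = 17
b_16 = 948·17 + 844·198 = 599
b_17 = 948·599 + 844·17 = 7
b_18 = 948·7 + 844·599 = 629
b_19 = 948·629 + 844·7 = 836
b_20 = 948·836 + 844·629 = 605
b_21 = 948·605 + 844·836 = 721
b_22 = 948·721 + 844·605 = 481
b_23 = 948·481 + 844·721 = 17
b_24 = 948·17 + 844·481 = 318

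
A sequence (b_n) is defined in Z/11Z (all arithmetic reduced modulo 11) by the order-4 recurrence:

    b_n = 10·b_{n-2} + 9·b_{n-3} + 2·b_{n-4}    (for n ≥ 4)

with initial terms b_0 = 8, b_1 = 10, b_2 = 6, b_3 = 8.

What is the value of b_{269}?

6

b_4 = 0·8 + 10·6 + 9·10 + 2·8 = 1
b_5 = 0·1 + 10·8 + 9·6 + 2·10 = 0
b_6 = 0·0 + 10·1 + 9·8 + 2·6 = 6
b_7 = 0·6 + 10·0 + 9·1 + 2·8 = 3
b_8 = 0·3 + 10·6 + 9·0 + 2·1 = 7
b_9 = 0·7 + 10·3 + 9·6 + 2·0 = 7
b_10 = 0·7 + 10·7 + 9·3 + 2·6 = 10
b_11 = 0·10 + 10·7 + 9·7 + 2·3 = 7
b_12 = 0·7 + 10·10 + 9·7 + 2·7 = 1
b_13 = 0·1 + 10·7 + 9·10 + 2·7 = 9
b_14 = 0·9 + 10·1 + 9·7 + 2·10 = 5
b_15 = 0·5 + 10·9 + 9·1 + 2·7 = 3
b_16 = 0·3 + 10·5 + 9·9 + 2·1 = 1
b_17 = 0·1 + 10·3 + 9·5 + 2·9 = 5
b_18 = 0·5 + 10·1 + 9·3 + 2·5 = 3
b_19 = 0·3 + 10·5 + 9·1 + 2·3 = 10
b_20 = 0·10 + 10·3 + 9·5 + 2·1 = 0
b_21 = 0·0 + 10·10 + 9·3 + 2·5 = 5
b_22 = 0·5 + 10·0 + 9·10 + 2·3 = 8
b_23 = 0·8 + 10·5 + 9·0 + 2·10 = 4
b_24 = 0·4 + 10·8 + 9·5 + 2·0 = 4
b_25 = 0·4 + 10·4 + 9·8 + 2·5 = 1
b_26 = 0·1 + 10·4 + 9·4 + 2·8 = 4
b_27 = 0·4 + 10·1 + 9·4 + 2·4 = 10
b_28 = 0·10 + 10·4 + 9·1 + 2·4 = 2
b_29 = 0·2 + 10·10 + 9·4 + 2·1 = 6
b_30 = 0·6 + 10·2 + 9·10 + 2·4 = 8
b_31 = 0·8 + 10·6 + 9·2 + 2·10 = 10
b_32 = 0·10 + 10·8 + 9·6 + 2·2 = 6
b_33 = 0·6 + 10·10 + 9·8 + 2·6 = 8
(b_30, b_31, b_32, b_33) = (8, 10, 6, 8) = (b_0, b_1, b_2, b_3), so the sequence has period 30.
269 ≡ 29 (mod 30), hence b_269 = b_29 = 6.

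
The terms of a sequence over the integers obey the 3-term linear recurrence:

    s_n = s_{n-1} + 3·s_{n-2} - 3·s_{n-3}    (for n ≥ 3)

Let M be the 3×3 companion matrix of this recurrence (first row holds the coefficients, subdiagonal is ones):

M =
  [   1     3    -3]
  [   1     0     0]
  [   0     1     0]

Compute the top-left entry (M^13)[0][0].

(M^13)[0][0] is the top entry after applying M 13 times to the unit state (1, 0, 0). Equivalently it is h_{15} for the auxiliary sequence (h_n) obeying the same recurrence with h_2 = 1 and h_i = 0 for 0 ≤ i < 2:
h_3 = 1·1 + 3·0 + -3·0 = 1
h_4 = 1·1 + 3·1 + -3·0 = 4
h_5 = 1·4 + 3·1 + -3·1 = 4
h_6 = 1·4 + 3·4 + -3·1 = 13
h_7 = 1·13 + 3·4 + -3·4 = 13
h_8 = 1·13 + 3·13 + -3·4 = 40
h_9 = 1·40 + 3·13 + -3·13 = 40
h_10 = 1·40 + 3·40 + -3·13 = 121
h_11 = 1·121 + 3·40 + -3·40 = 121
h_12 = 1·121 + 3·121 + -3·40 = 364
h_13 = 1·364 + 3·121 + -3·121 = 364
h_14 = 1·364 + 3·364 + -3·121 = 1093
h_15 = 1·1093 + 3·364 + -3·364 = 1093

1093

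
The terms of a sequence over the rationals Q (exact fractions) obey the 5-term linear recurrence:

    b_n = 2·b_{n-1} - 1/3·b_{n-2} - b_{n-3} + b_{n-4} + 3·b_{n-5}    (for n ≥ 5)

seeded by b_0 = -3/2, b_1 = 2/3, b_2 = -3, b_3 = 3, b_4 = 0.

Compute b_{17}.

-34802615/4374

b_5 = 2·0 + -1/3·3 + -1·-3 + 1·2/3 + 3·-3/2 = -11/6
b_6 = 2·-11/6 + -1/3·0 + -1·3 + 1·-3 + 3·2/3 = -23/3
b_7 = 2·-23/3 + -1/3·-11/6 + -1·0 + 1·3 + 3·-3 = -373/18
b_8 = 2·-373/18 + -1/3·-23/3 + -1·-11/6 + 1·0 + 3·3 = -505/18
b_9 = 2·-505/18 + -1/3·-373/18 + -1·-23/3 + 1·-11/6 + 3·0 = -1171/27
b_10 = 2·-1171/27 + -1/3·-505/18 + -1·-373/18 + 1·-23/3 + 3·-11/6 = -419/6
b_11 = 2·-419/6 + -1/3·-1171/27 + -1·-505/18 + 1·-373/18 + 3·-23/3 = -11411/81
b_12 = 2·-11411/81 + -1/3·-419/6 + -1·-1171/27 + 1·-505/18 + 3·-373/18 = -49463/162
b_13 = 2·-49463/162 + -1/3·-11411/81 + -1·-419/6 + 1·-1171/27 + 3·-505/18 = -151000/243
b_14 = 2·-151000/243 + -1/3·-49463/162 + -1·-11411/81 + 1·-419/6 + 3·-1171/27 = -291622/243
b_15 = 2·-291622/243 + -1/3·-151000/243 + -1·-49463/162 + 1·-11411/81 + 3·-419/6 = -1631573/729
b_16 = 2·-1631573/729 + -1/3·-291622/243 + -1·-151000/243 + 1·-49463/162 + 3·-11411/81 = -75289/18
b_17 = 2·-75289/18 + -1/3·-1631573/729 + -1·-291622/243 + 1·-151000/243 + 3·-49463/162 = -34802615/4374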